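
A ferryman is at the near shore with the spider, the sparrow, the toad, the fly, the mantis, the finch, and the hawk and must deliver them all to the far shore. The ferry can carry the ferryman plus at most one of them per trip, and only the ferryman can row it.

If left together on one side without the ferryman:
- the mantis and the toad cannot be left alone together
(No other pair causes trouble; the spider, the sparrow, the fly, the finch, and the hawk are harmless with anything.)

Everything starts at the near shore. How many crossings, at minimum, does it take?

Counting alone: the ferryman can take at most 1 across per trip to the far shore, so moving all 7 needs at least 7 loaded trips out, with a return between consecutive ones — at least 13 crossings.
The plan below uses exactly 13 crossings, so it is optimal:
1. Ferryman goes to the far shore with the toad.  [the near shore: the finch, the fly, the hawk, the mantis, the sparrow, the spider | the far shore: the toad]
2. Ferryman goes back to the near shore alone.  [the near shore: the finch, the fly, the hawk, the mantis, the sparrow, the spider | the far shore: the toad]
3. Ferryman goes to the far shore with the spider.  [the near shore: the finch, the fly, the hawk, the mantis, the sparrow | the far shore: the spider, the toad]
4. Ferryman goes back to the near shore alone.  [the near shore: the finch, the fly, the hawk, the mantis, the sparrow | the far shore: the spider, the toad]
5. Ferryman goes to the far shore with the sparrow.  [the near shore: the finch, the fly, the hawk, the mantis | the far shore: the sparrow, the spider, the toad]
6. Ferryman goes back to the near shore alone.  [the near shore: the finch, the fly, the hawk, the mantis | the far shore: the sparrow, the spider, the toad]
7. Ferryman goes to the far shore with the fly.  [the near shore: the finch, the hawk, the mantis | the far shore: the fly, the sparrow, the spider, the toad]
8. Ferryman goes back to the near shore alone.  [the near shore: the finch, the hawk, the mantis | the far shore: the fly, the sparrow, the spider, the toad]
9. Ferryman goes to the far shore with the finch.  [the near shore: the hawk, the mantis | the far shore: the finch, the fly, the sparrow, the spider, the toad]
10. Ferryman goes back to the near shore alone.  [the near shore: the hawk, the mantis | the far shore: the finch, the fly, the sparrow, the spider, the toad]
11. Ferryman goes to the far shore with the hawk.  [the near shore: the mantis | the far shore: the finch, the fly, the hawk, the sparrow, the spider, the toad]
12. Ferryman goes back to the near shore alone.  [the near shore: the mantis | the far shore: the finch, the fly, the hawk, the sparrow, the spider, the toad]
13. Ferryman goes to the far shore with the mantis.  [the near shore: — | the far shore: the finch, the fly, the hawk, the mantis, the sparrow, the spider, the toad]

13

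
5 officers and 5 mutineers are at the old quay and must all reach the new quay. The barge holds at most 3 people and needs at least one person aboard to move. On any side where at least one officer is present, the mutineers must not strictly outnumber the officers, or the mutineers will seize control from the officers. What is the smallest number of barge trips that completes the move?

Counting alone: each trip to the new quay takes at most 3 across and each return brings at least 1 back, so after t trips out (and t−1 returns) at most 3t − (t−1) of the 10 are across; that first reaches 10 at t = 5, so at least 9 crossings are needed.
The safety rule pushes this higher. Following every safe sequence of crossings, the most of the 10 that can be at the new quay as the barge arrives there on crossing 9 is 9 — never all 10.
So no plan with fewer than 11 crossings exists, and this one achieves 11:
1. 2 mutineers → the new quay.  (the old quay: 5O 3M; the new quay: 0O 2M)
2. 1 mutineer ← the old quay.  (the old quay: 5O 4M; the new quay: 0O 1M)
3. 3 mutineers → the new quay.  (the old quay: 5O 1M; the new quay: 0O 4M)
4. 1 mutineer ← the old quay.  (the old quay: 5O 2M; the new quay: 0O 3M)
5. 3 officers → the new quay.  (the old quay: 2O 2M; the new quay: 3O 3M)
6. 1 officer and 1 mutineer ← the old quay.  (the old quay: 3O 3M; the new quay: 2O 2M)
7. 3 officers → the new quay.  (the old quay: 0O 3M; the new quay: 5O 2M)
8. 1 mutineer ← the old quay.  (the old quay: 0O 4M; the new quay: 5O 1M)
9. 2 mutineers → the new quay.  (the old quay: 0O 2M; the new quay: 5O 3M)
10. 1 mutineer ← the old quay.  (the old quay: 0O 3M; the new quay: 5O 2M)
11. 3 mutineers → the new quay.  (the old quay: 0O 0M; the new quay: 5O 5M)

11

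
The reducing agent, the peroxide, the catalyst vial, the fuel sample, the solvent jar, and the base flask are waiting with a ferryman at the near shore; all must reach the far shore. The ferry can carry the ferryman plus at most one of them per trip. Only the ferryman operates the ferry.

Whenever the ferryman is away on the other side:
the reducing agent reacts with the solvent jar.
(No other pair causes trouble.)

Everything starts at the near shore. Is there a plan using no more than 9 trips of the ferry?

Counting alone: the ferryman can take at most 1 across per trip to the far shore, so moving all 6 needs at least 6 loaded trips out, with a return between consecutive ones — at least 11 crossings.
Since 9 < 11, 9 crossings cannot be enough. (The shortest complete plan in fact takes 11:)
1. Ferryman goes to the far shore with the reducing agent.
2. Ferryman goes back to the near shore alone.
3. Ferryman goes to the far shore with the peroxide.
4. Ferryman goes back to the near shore alone.
5. Ferryman goes to the far shore with the catalyst vial.
6. Ferryman goes back to the near shore alone.
7. Ferryman goes to the far shore with the fuel sample.
8. Ferryman goes back to the near shore alone.
9. Ferryman goes to the far shore with the base flask.
10. Ferryman goes back to the near shore alone.
11. Ferryman goes to the far shore with the solvent jar.

No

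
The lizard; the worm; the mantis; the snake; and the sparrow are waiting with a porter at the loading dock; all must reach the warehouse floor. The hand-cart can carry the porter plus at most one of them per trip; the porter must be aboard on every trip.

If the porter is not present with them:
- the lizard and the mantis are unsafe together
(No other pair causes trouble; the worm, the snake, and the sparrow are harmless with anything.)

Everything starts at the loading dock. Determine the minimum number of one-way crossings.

9

Counting alone: the porter can take at most 1 across per trip to the warehouse floor, so moving all 5 needs at least 5 loaded trips out, with a return between consecutive ones — at least 9 crossings.
The plan below uses exactly 9 crossings, so it is optimal:
1. Porter goes to the warehouse floor with the lizard.  [the loading dock: the mantis, the snake, the sparrow, the worm | the warehouse floor: the lizard]
2. Porter goes back to the loading dock alone.  [the loading dock: the mantis, the snake, the sparrow, the worm | the warehouse floor: the lizard]
3. Porter goes to the warehouse floor with the worm.  [the loading dock: the mantis, the snake, the sparrow | the warehouse floor: the lizard, the worm]
4. Porter goes back to the loading dock alone.  [the loading dock: the mantis, the snake, the sparrow | the warehouse floor: the lizard, the worm]
5. Porter goes to the warehouse floor with the snake.  [the loading dock: the mantis, the sparrow | the warehouse floor: the lizard, the snake, the worm]
6. Porter goes back to the loading dock alone.  [the loading dock: the mantis, the sparrow | the warehouse floor: the lizard, the snake, the worm]
7. Porter goes to the warehouse floor with the sparrow.  [the loading dock: the mantis | the warehouse floor: the lizard, the snake, the sparrow, the worm]
8. Porter goes back to the loading dock alone.  [the loading dock: the mantis | the warehouse floor: the lizard, the snake, the sparrow, the worm]
9. Porter goes to the warehouse floor with the mantis.  [the loading dock: — | the warehouse floor: the lizard, the mantis, the snake, the sparrow, the worm]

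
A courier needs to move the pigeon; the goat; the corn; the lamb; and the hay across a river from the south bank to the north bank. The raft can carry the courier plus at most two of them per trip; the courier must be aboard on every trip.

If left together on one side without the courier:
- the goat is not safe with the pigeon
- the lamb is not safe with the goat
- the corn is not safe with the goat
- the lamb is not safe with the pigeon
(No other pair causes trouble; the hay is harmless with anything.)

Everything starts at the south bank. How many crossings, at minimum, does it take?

Counting alone: the courier can take at most 2 across per trip to the north bank, so moving all 5 needs at least 3 loaded trips out, with a return between consecutive ones — at least 5 crossings.
The safety rule pushes this higher. Following every safe sequence of crossings, the most of the 5 that can be at the north bank as the raft arrives there on crossing 5 is 4 — never all 5.
So no plan with fewer than 7 crossings exists, and this one achieves 7:
1. Courier goes to the north bank with the goat and the pigeon.
2. Courier goes back to the south bank with the pigeon.
3. Courier goes to the north bank with the corn and the pigeon.
4. Courier goes back to the south bank with the goat.
5. Courier goes to the north bank with the goat and the hay.
6. Courier goes back to the south bank with the goat.
7. Courier goes to the north bank with the goat and the lamb.

7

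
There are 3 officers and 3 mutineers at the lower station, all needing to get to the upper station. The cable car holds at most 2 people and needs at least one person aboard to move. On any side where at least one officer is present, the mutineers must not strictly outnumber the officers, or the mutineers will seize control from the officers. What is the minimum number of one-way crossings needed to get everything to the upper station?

11

Counting alone: each trip to the upper station takes at most 2 across and each return brings at least 1 back, so after t trips out (and t−1 returns) at most 2t − (t−1) of the 6 are across; that first reaches 6 at t = 5, so at least 9 crossings are needed.
The safety rule pushes this higher. Following every safe sequence of crossings, the most of the 6 that can be at the upper station as the cable car arrives there on crossing 9 is 5 — never all 6.
So no plan with fewer than 11 crossings exists, and this one achieves 11:
1. 2 mutineers → the upper station.  (the lower station: 3O 1M; the upper station: 0O 2M)
2. 1 mutineer ← the lower station.  (the lower station: 3O 2M; the upper station: 0O 1M)
3. 2 mutineers → the upper station.  (the lower station: 3O 0M; the upper station: 0O 3M)
4. 1 mutineer ← the lower station.  (the lower station: 3O 1M; the upper station: 0O 2M)
5. 2 officers → the upper station.  (the lower station: 1O 1M; the upper station: 2O 2M)
6. 1 officer and 1 mutineer ← the lower station.  (the lower station: 2O 2M; the upper station: 1O 1M)
7. 2 officers → the upper station.  (the lower station: 0O 2M; the upper station: 3O 1M)
8. 1 mutineer ← the lower station.  (the lower station: 0O 3M; the upper station: 3O 0M)
9. 2 mutineers → the upper station.  (the lower station: 0O 1M; the upper station: 3O 2M)
10. 1 mutineer ← the lower station.  (the lower station: 0O 2M; the upper station: 3O 1M)
11. 2 mutineers → the upper station.  (the lower station: 0O 0M; the upper station: 3O 3M)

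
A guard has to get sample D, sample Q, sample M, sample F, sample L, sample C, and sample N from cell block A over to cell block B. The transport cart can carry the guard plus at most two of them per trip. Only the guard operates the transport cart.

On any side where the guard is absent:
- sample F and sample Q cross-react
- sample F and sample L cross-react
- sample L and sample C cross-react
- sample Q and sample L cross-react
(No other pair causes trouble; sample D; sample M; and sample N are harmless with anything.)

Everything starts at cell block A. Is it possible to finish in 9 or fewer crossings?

No

Counting alone: the guard can take at most 2 across per trip to cell block B, so moving all 7 needs at least 4 loaded trips out, with a return between consecutive ones — at least 7 crossings.
The safety rule pushes this higher. Following every safe sequence of crossings, the most of the 7 that can be at cell block B as the transport cart arrives there on crossings 7, 9 is 5, 6 respectively — never all 7.
So the move cannot be finished within 9 crossings. (The shortest complete plan takes 11:)
1. Guard goes to cell block B with sample L and sample Q.  [cell block A: sample C, sample D, sample F, sample M, sample N | cell block B: sample L, sample Q]
2. Guard goes back to cell block A with sample Q.  [cell block A: sample C, sample D, sample F, sample M, sample N, sample Q | cell block B: sample L]
3. Guard goes to cell block B with sample D and sample Q.  [cell block A: sample C, sample F, sample M, sample N | cell block B: sample D, sample L, sample Q]
4. Guard goes back to cell block A with sample Q.  [cell block A: sample C, sample F, sample M, sample N, sample Q | cell block B: sample D, sample L]
5. Guard goes to cell block B with sample M and sample Q.  [cell block A: sample C, sample F, sample N | cell block B: sample D, sample L, sample M, sample Q]
6. Guard goes back to cell block A with sample Q.  [cell block A: sample C, sample F, sample N, sample Q | cell block B: sample D, sample L, sample M]
7. Guard goes to cell block B with sample C and sample Q.  [cell block A: sample F, sample N | cell block B: sample C, sample D, sample L, sample M, sample Q]
8. Guard goes back to cell block A with sample L.  [cell block A: sample F, sample L, sample N | cell block B: sample C, sample D, sample M, sample Q]
9. Guard goes to cell block B with sample F and sample N.  [cell block A: sample L | cell block B: sample C, sample D, sample F, sample M, sample N, sample Q]
10. Guard goes back to cell block A with sample Q.  [cell block A: sample L, sample Q | cell block B: sample C, sample D, sample F, sample M, sample N]
11. Guard goes to cell block B with sample L and sample Q.  [cell block A: — | cell block B: sample C, sample D, sample F, sample L, sample M, sample N, sample Q]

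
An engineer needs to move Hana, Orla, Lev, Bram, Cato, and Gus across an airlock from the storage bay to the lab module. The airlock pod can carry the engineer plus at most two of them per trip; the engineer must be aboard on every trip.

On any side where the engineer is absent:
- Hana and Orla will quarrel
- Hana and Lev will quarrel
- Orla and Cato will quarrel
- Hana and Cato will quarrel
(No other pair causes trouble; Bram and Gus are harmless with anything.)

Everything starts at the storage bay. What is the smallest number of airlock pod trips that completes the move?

Counting alone: the engineer can take at most 2 across per trip to the lab module, so moving all 6 needs at least 3 loaded trips out, with a return between consecutive ones — at least 5 crossings.
The safety rule pushes this higher. Following every safe sequence of crossings, the most of the 6 that can be at the lab module as the airlock pod arrives there on crossings 5, 7 is 4, 5 respectively — never all 6.
So no plan with fewer than 9 crossings exists, and this one achieves 9:
1. Engineer goes to the lab module with Hana and Orla.  [the storage bay: Bram, Cato, Gus, Lev | the lab module: Hana, Orla]
2. Engineer goes back to the storage bay with Hana.  [the storage bay: Bram, Cato, Gus, Hana, Lev | the lab module: Orla]
3. Engineer goes to the lab module with Hana and Lev.  [the storage bay: Bram, Cato, Gus | the lab module: Hana, Lev, Orla]
4. Engineer goes back to the storage bay with Hana.  [the storage bay: Bram, Cato, Gus, Hana | the lab module: Lev, Orla]
5. Engineer goes to the lab module with Bram and Hana.  [the storage bay: Cato, Gus | the lab module: Bram, Hana, Lev, Orla]
6. Engineer goes back to the storage bay with Hana.  [the storage bay: Cato, Gus, Hana | the lab module: Bram, Lev, Orla]
7. Engineer goes to the lab module with Gus and Hana.  [the storage bay: Cato | the lab module: Bram, Gus, Hana, Lev, Orla]
8. Engineer goes back to the storage bay with Hana.  [the storage bay: Cato, Hana | the lab module: Bram, Gus, Lev, Orla]
9. Engineer goes to the lab module with Cato and Hana.  [the storage bay: — | the lab module: Bram, Cato, Gus, Hana, Lev, Orla]

9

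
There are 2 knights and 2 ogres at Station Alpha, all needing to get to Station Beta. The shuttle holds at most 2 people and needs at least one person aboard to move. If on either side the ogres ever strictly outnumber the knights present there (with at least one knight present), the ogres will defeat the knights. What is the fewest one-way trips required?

5

Counting alone: each trip to Station Beta takes at most 2 across and each return brings at least 1 back, so after t trips out (and t−1 returns) at most 2t − (t−1) of the 4 are across; that first reaches 4 at t = 3, so at least 5 crossings are needed.
The plan below uses exactly 5 crossings, so it is optimal:
1. 2 ogres → Station Beta.  (Station Alpha: 2K 0O; Station Beta: 0K 2O)
2. 1 ogre ← Station Alpha.  (Station Alpha: 2K 1O; Station Beta: 0K 1O)
3. 2 knights → Station Beta.  (Station Alpha: 0K 1O; Station Beta: 2K 1O)
4. 1 ogre ← Station Alpha.  (Station Alpha: 0K 2O; Station Beta: 2K 0O)
5. 2 ogres → Station Beta.  (Station Alpha: 0K 0O; Station Beta: 2K 2O)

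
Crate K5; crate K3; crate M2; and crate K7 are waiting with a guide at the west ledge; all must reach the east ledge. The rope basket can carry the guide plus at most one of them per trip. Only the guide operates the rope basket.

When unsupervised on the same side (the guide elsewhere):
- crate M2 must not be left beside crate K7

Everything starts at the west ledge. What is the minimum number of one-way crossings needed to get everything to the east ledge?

Counting alone: the guide can take at most 1 across per trip to the east ledge, so moving all 4 needs at least 4 loaded trips out, with a return between consecutive ones — at least 7 crossings.
The plan below uses exactly 7 crossings, so it is optimal:
1. Guide goes to the east ledge with crate M2.
2. Guide goes back to the west ledge alone.
3. Guide goes to the east ledge with crate K5.
4. Guide goes back to the west ledge alone.
5. Guide goes to the east ledge with crate K3.
6. Guide goes back to the west ledge alone.
7. Guide goes to the east ledge with crate K7.

7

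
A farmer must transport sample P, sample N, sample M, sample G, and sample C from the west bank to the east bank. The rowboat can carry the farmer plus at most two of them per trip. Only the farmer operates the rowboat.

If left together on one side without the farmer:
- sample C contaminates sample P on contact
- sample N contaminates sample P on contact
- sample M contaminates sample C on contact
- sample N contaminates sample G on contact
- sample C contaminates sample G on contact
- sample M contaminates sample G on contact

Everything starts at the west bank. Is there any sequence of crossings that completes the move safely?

No

Whatever the first load, the items left behind include a forbidden pair without the farmer. No opening move is safe, so no plan exists.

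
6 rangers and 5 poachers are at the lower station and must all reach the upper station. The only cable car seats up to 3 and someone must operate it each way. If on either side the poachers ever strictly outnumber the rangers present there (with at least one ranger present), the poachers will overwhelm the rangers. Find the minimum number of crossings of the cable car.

9

Counting alone: each trip to the upper station takes at most 3 across and each return brings at least 1 back, so after t trips out (and t−1 returns) at most 3t − (t−1) of the 11 are across; that first reaches 11 at t = 5, so at least 9 crossings are needed.
The plan below uses exactly 9 crossings, so it is optimal:
1. 3 poachers → the upper station.  (the lower station: 6R 2P; the upper station: 0R 3P)
2. 1 poacher ← the lower station.  (the lower station: 6R 3P; the upper station: 0R 2P)
3. 3 rangers → the upper station.  (the lower station: 3R 3P; the upper station: 3R 2P)
4. 1 ranger ← the lower station.  (the lower station: 4R 3P; the upper station: 2R 2P)
5. 2 rangers and 1 poacher → the upper station.  (the lower station: 2R 2P; the upper station: 4R 3P)
6. 1 ranger ← the lower station.  (the lower station: 3R 2P; the upper station: 3R 3P)
7. 2 rangers and 1 poacher → the upper station.  (the lower station: 1R 1P; the upper station: 5R 4P)
8. 1 ranger ← the lower station.  (the lower station: 2R 1P; the upper station: 4R 4P)
9. 2 rangers and 1 poacher → the upper station.  (the lower station: 0R 0P; the upper station: 6R 5P)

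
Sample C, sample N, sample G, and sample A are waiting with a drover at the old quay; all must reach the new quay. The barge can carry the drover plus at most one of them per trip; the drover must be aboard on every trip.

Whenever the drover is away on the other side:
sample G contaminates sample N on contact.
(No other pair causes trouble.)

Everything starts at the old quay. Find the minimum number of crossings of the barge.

Counting alone: the drover can take at most 1 across per trip to the new quay, so moving all 4 needs at least 4 loaded trips out, with a return between consecutive ones — at least 7 crossings.
The plan below uses exactly 7 crossings, so it is optimal:
1. Drover goes to the new quay with sample N.  [the old quay: sample A, sample C, sample G | the new quay: sample N]
2. Drover goes back to the old quay alone.  [the old quay: sample A, sample C, sample G | the new quay: sample N]
3. Drover goes to the new quay with sample C.  [the old quay: sample A, sample G | the new quay: sample C, sample N]
4. Drover goes back to the old quay alone.  [the old quay: sample A, sample G | the new quay: sample C, sample N]
5. Drover goes to the new quay with sample A.  [the old quay: sample G | the new quay: sample A, sample C, sample N]
6. Drover goes back to the old quay alone.  [the old quay: sample G | the new quay: sample A, sample C, sample N]
7. Drover goes to the new quay with sample G.  [the old quay: — | the new quay: sample A, sample C, sample G, sample N]

7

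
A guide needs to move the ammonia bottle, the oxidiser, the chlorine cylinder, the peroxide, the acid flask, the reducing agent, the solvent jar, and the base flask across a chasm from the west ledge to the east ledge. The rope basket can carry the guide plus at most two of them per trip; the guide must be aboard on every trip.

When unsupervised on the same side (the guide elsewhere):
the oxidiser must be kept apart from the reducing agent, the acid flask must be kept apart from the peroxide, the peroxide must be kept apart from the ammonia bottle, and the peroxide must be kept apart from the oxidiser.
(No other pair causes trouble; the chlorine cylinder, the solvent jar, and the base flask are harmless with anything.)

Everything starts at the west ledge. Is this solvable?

1. Guide goes to the east ledge with the oxidiser and the peroxide.  [the west ledge: the acid flask, the ammonia bottle, the base flask, the chlorine cylinder, the reducing agent, the solvent jar | the east ledge: the oxidiser, the peroxide]
2. Guide goes back to the west ledge with the oxidiser.  [the west ledge: the acid flask, the ammonia bottle, the base flask, the chlorine cylinder, the oxidiser, the reducing agent, the solvent jar | the east ledge: the peroxide]
3. Guide goes to the east ledge with the ammonia bottle and the oxidiser.  [the west ledge: the acid flask, the base flask, the chlorine cylinder, the reducing agent, the solvent jar | the east ledge: the ammonia bottle, the oxidiser, the peroxide]
4. Guide goes back to the west ledge with the peroxide.  [the west ledge: the acid flask, the base flask, the chlorine cylinder, the peroxide, the reducing agent, the solvent jar | the east ledge: the ammonia bottle, the oxidiser]
5. Guide goes to the east ledge with the acid flask and the chlorine cylinder.  [the west ledge: the base flask, the peroxide, the reducing agent, the solvent jar | the east ledge: the acid flask, the ammonia bottle, the chlorine cylinder, the oxidiser]
6. Guide goes back to the west ledge alone.  [the west ledge: the base flask, the peroxide, the reducing agent, the solvent jar | the east ledge: the acid flask, the ammonia bottle, the chlorine cylinder, the oxidiser]
7. Guide goes to the east ledge with the base flask and the solvent jar.  [the west ledge: the peroxide, the reducing agent | the east ledge: the acid flask, the ammonia bottle, the base flask, the chlorine cylinder, the oxidiser, the solvent jar]
8. Guide goes back to the west ledge alone.  [the west ledge: the peroxide, the reducing agent | the east ledge: the acid flask, the ammonia bottle, the base flask, the chlorine cylinder, the oxidiser, the solvent jar]
9. Guide goes to the east ledge with the peroxide and the reducing agent.  [the west ledge: — | the east ledge: the acid flask, the ammonia bottle, the base flask, the chlorine cylinder, the oxidiser, the peroxide, the reducing agent, the solvent jar]

Yes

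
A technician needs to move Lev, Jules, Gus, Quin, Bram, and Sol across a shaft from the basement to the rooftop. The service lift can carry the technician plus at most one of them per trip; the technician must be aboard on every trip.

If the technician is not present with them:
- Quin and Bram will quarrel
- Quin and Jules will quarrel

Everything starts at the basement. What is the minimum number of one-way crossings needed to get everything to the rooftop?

13

Counting alone: the technician can take at most 1 across per trip to the rooftop, so moving all 6 needs at least 6 loaded trips out, with a return between consecutive ones — at least 11 crossings.
The safety rule pushes this higher. Following every safe sequence of crossings, the most of the 6 that can be at the rooftop as the service lift arrives there on crossing 11 is 5 — never all 6.
So no plan with fewer than 13 crossings exists, and this one achieves 13:
1. Technician goes to the rooftop with Quin.  [the basement: Bram, Gus, Jules, Lev, Sol | the rooftop: Quin]
2. Technician goes back to the basement alone.  [the basement: Bram, Gus, Jules, Lev, Sol | the rooftop: Quin]
3. Technician goes to the rooftop with Lev.  [the basement: Bram, Gus, Jules, Sol | the rooftop: Lev, Quin]
4. Technician goes back to the basement alone.  [the basement: Bram, Gus, Jules, Sol | the rooftop: Lev, Quin]
5. Technician goes to the rooftop with Jules.  [the basement: Bram, Gus, Sol | the rooftop: Jules, Lev, Quin]
6. Technician goes back to the basement with Quin.  [the basement: Bram, Gus, Quin, Sol | the rooftop: Jules, Lev]
7. Technician goes to the rooftop with Bram.  [the basement: Gus, Quin, Sol | the rooftop: Bram, Jules, Lev]
8. Technician goes back to the basement alone.  [the basement: Gus, Quin, Sol | the rooftop: Bram, Jules, Lev]
9. Technician goes to the rooftop with Gus.  [the basement: Quin, Sol | the rooftop: Bram, Gus, Jules, Lev]
10. Technician goes back to the basement alone.  [the basement: Quin, Sol | the rooftop: Bram, Gus, Jules, Lev]
11. Technician goes to the rooftop with Sol.  [the basement: Quin | the rooftop: Bram, Gus, Jules, Lev, Sol]
12. Technician goes back to the basement alone.  [the basement: Quin | the rooftop: Bram, Gus, Jules, Lev, Sol]
13. Technician goes to the rooftop with Quin.  [the basement: — | the rooftop: Bram, Gus, Jules, Lev, Quin, Sol]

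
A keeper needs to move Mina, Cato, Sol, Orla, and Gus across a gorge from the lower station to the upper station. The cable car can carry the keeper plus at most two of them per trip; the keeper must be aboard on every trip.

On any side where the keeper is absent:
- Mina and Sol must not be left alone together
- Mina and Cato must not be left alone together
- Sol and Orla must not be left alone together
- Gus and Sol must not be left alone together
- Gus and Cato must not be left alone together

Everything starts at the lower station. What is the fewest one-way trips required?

7

Counting alone: the keeper can take at most 2 across per trip to the upper station, so moving all 5 needs at least 3 loaded trips out, with a return between consecutive ones — at least 5 crossings.
The safety rule pushes this higher. Following every safe sequence of crossings, the most of the 5 that can be at the upper station as the cable car arrives there on crossing 5 is 4 — never all 5.
So no plan with fewer than 7 crossings exists, and this one achieves 7:
1. Keeper goes to the upper station with Cato and Sol.  [the lower station: Gus, Mina, Orla | the upper station: Cato, Sol]
2. Keeper goes back to the lower station alone.  [the lower station: Gus, Mina, Orla | the upper station: Cato, Sol]
3. Keeper goes to the upper station with Mina.  [the lower station: Gus, Orla | the upper station: Cato, Mina, Sol]
4. Keeper goes back to the lower station with Cato and Sol.  [the lower station: Cato, Gus, Orla, Sol | the upper station: Mina]
5. Keeper goes to the upper station with Gus and Orla.  [the lower station: Cato, Sol | the upper station: Gus, Mina, Orla]
6. Keeper goes back to the lower station alone.  [the lower station: Cato, Sol | the upper station: Gus, Mina, Orla]
7. Keeper goes to the upper station with Cato and Sol.  [the lower station: — | the upper station: Cato, Gus, Mina, Orla, Sol]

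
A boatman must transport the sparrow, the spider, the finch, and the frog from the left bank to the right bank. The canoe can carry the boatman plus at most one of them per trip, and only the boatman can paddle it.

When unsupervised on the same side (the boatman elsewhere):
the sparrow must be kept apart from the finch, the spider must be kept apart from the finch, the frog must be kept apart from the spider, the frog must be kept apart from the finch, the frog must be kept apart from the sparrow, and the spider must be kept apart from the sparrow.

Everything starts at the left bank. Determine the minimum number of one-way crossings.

impossible

Whatever the first load, the items left behind include a forbidden pair without the boatman. No opening move is safe, so no plan exists.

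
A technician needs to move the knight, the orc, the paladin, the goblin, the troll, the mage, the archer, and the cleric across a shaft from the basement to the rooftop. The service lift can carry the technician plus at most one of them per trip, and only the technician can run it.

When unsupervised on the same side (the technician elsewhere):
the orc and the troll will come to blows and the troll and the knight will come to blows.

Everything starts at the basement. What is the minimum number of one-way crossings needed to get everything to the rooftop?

Counting alone: the technician can take at most 1 across per trip to the rooftop, so moving all 8 needs at least 8 loaded trips out, with a return between consecutive ones — at least 15 crossings.
The safety rule pushes this higher. Following every safe sequence of crossings, the most of the 8 that can be at the rooftop as the service lift arrives there on crossing 15 is 7 — never all 8.
So no plan with fewer than 17 crossings exists, and this one achieves 17:
1. Technician goes to the rooftop with the troll.  [the basement: the archer, the cleric, the goblin, the knight, the mage, the orc, the paladin | the rooftop: the troll]
2. Technician goes back to the basement alone.  [the basement: the archer, the cleric, the goblin, the knight, the mage, the orc, the paladin | the rooftop: the troll]
3. Technician goes to the rooftop with the knight.  [the basement: the archer, the cleric, the goblin, the mage, the orc, the paladin | the rooftop: the knight, the troll]
4. Technician goes back to the basement with the troll.  [the basement: the archer, the cleric, the goblin, the mage, the orc, the paladin, the troll | the rooftop: the knight]
5. Technician goes to the rooftop with the orc.  [the basement: the archer, the cleric, the goblin, the mage, the paladin, the troll | the rooftop: the knight, the orc]
6. Technician goes back to the basement alone.  [the basement: the archer, the cleric, the goblin, the mage, the paladin, the troll | the rooftop: the knight, the orc]
7. Technician goes to the rooftop with the paladin.  [the basement: the archer, the cleric, the goblin, the mage, the troll | the rooftop: the knight, the orc, the paladin]
8. Technician goes back to the basement alone.  [the basement: the archer, the cleric, the goblin, the mage, the troll | the rooftop: the knight, the orc, the paladin]
9. Technician goes to the rooftop with the goblin.  [the basement: the archer, the cleric, the mage, the troll | the rooftop: the goblin, the knight, the orc, the paladin]
10. Technician goes back to the basement alone.  [the basement: the archer, the cleric, the mage, the troll | the rooftop: the goblin, the knight, the orc, the paladin]
11. Technician goes to the rooftop with the mage.  [the basement: the archer, the cleric, the troll | the rooftop: the goblin, the knight, the mage, the orc, the paladin]
12. Technician goes back to the basement alone.  [the basement: the archer, the cleric, the troll | the rooftop: the goblin, the knight, the mage, the orc, the paladin]
13. Technician goes to the rooftop with the archer.  [the basement: the cleric, the troll | the rooftop: the archer, the goblin, the knight, the mage, the orc, the paladin]
14. Technician goes back to the basement alone.  [the basement: the cleric, the troll | the rooftop: the archer, the goblin, the knight, the mage, the orc, the paladin]
15. Technician goes to the rooftop with the cleric.  [the basement: the troll | the rooftop: the archer, the cleric, the goblin, the knight, the mage, the orc, the paladin]
16. Technician goes back to the basement alone.  [the basement: the troll | the rooftop: the archer, the cleric, the goblin, the knight, the mage, the orc, the paladin]
17. Technician goes to the rooftop with the troll.  [the basement: — | the rooftop: the archer, the cleric, the goblin, the knight, the mage, the orc, the paladin, the troll]

17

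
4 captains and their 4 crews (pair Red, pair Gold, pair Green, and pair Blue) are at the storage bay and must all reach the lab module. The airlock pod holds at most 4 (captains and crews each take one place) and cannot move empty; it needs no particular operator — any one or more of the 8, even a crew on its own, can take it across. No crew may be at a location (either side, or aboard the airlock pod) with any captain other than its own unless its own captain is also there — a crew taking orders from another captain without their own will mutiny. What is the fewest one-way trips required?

5

Counting alone: each trip to the lab module takes at most 4 across and each return brings at least 1 back, so after t trips out (and t−1 returns) at most 4t − (t−1) of the 8 are across; that first reaches 8 at t = 3, so at least 5 crossings are needed.
The plan below uses exactly 5 crossings, so it is optimal:
1. captain Red and crew Red cross → the lab module.
2. captain Red crosses ← the storage bay.
3. captain Blue, captain Gold, captain Green, and captain Red cross → the lab module.
4. crew Red crosses ← the storage bay.
5. crew Blue, crew Gold, crew Green, and crew Red cross → the lab module.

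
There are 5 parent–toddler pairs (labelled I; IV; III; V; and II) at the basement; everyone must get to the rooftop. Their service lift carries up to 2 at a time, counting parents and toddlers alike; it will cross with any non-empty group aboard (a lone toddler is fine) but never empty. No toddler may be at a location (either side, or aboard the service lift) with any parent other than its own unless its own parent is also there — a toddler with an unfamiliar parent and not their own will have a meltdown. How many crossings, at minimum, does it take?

Following every safe sequence of crossings from the start, the most of the 10 that can be at the rooftop as the service lift arrives there on crossings 1, 3, 5, 7 is 2, 3, 4, 5 respectively; the best ever achieved is 5 of 10.
From crossing 9 on, no configuration arises that was not already reachable earlier: only 82 distinct safe configurations (who is on which side, and where the service lift is) can ever be reached, none of them has everyone across, and every continuation just revisits them. So no valid plan exists.

impossible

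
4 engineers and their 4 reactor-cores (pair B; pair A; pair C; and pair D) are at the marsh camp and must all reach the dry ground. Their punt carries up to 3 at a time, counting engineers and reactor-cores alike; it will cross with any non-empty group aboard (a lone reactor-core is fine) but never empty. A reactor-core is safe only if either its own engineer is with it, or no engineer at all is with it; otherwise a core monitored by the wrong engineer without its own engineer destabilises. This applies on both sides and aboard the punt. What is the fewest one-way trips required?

Counting alone: each trip to the dry ground takes at most 3 across and each return brings at least 1 back, so after t trips out (and t−1 returns) at most 3t − (t−1) of the 8 are across; that first reaches 8 at t = 4, so at least 7 crossings are needed.
The safety rule pushes this higher. Following every safe sequence of crossings, the most of the 8 that can be at the dry ground as the punt arrives there on crossing 7 is 7 — never all 8.
So no plan with fewer than 9 crossings exists, and this one achieves 9:
1. engineer B and reactor-core B cross → the dry ground.
2. engineer B crosses ← the marsh camp.
3. engineer A, engineer B, and reactor-core A cross → the dry ground.
4. engineer B and reactor-core B cross ← the marsh camp.
5. engineer B, engineer C, and engineer D cross → the dry ground.
6. reactor-core A crosses ← the marsh camp.
7. reactor-core A and reactor-core B cross → the dry ground.
8. reactor-core B crosses ← the marsh camp.
9. reactor-core B, reactor-core C, and reactor-core D cross → the dry ground.

9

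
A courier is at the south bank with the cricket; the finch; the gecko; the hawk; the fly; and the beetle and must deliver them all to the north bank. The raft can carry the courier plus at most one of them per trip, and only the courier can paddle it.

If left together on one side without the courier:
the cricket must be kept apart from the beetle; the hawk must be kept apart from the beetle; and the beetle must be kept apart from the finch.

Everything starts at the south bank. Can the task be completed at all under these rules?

No

Following every safe sequence of crossings from the start, the most of the 6 that can be at the north bank as the raft arrives there on crossings 1, 3, 5, 7 is 1, 2, 3, 4 respectively; the best ever achieved is 4 of 6.
From crossing 9 on, no configuration arises that was not already reachable earlier: only 36 distinct safe configurations (who is on which side, and where the raft is) can ever be reached, none of them has everyone across, and every continuation just revisits them. So no valid plan exists.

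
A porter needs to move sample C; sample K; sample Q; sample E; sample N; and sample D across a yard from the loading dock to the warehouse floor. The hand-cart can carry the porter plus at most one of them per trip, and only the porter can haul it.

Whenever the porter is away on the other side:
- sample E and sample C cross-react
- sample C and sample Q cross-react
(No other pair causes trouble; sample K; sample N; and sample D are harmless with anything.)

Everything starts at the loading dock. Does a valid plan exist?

1. Porter goes to the warehouse floor with sample C.  [the loading dock: sample D, sample E, sample K, sample N, sample Q | the warehouse floor: sample C]
2. Porter goes back to the loading dock alone.  [the loading dock: sample D, sample E, sample K, sample N, sample Q | the warehouse floor: sample C]
3. Porter goes to the warehouse floor with sample K.  [the loading dock: sample D, sample E, sample N, sample Q | the warehouse floor: sample C, sample K]
4. Porter goes back to the loading dock alone.  [the loading dock: sample D, sample E, sample N, sample Q | the warehouse floor: sample C, sample K]
5. Porter goes to the warehouse floor with sample Q.  [the loading dock: sample D, sample E, sample N | the warehouse floor: sample C, sample K, sample Q]
6. Porter goes back to the loading dock with sample C.  [the loading dock: sample C, sample D, sample E, sample N | the warehouse floor: sample K, sample Q]
7. Porter goes to the warehouse floor with sample E.  [the loading dock: sample C, sample D, sample N | the warehouse floor: sample E, sample K, sample Q]
8. Porter goes back to the loading dock alone.  [the loading dock: sample C, sample D, sample N | the warehouse floor: sample E, sample K, sample Q]
9. Porter goes to the warehouse floor with sample N.  [the loading dock: sample C, sample D | the warehouse floor: sample E, sample K, sample N, sample Q]
10. Porter goes back to the loading dock alone.  [the loading dock: sample C, sample D | the warehouse floor: sample E, sample K, sample N, sample Q]
11. Porter goes to the warehouse floor with sample D.  [the loading dock: sample C | the warehouse floor: sample D, sample E, sample K, sample N, sample Q]
12. Porter goes back to the loading dock alone.  [the loading dock: sample C | the warehouse floor: sample D, sample E, sample K, sample N, sample Q]
13. Porter goes to the warehouse floor with sample C.  [the loading dock: — | the warehouse floor: sample C, sample D, sample E, sample K, sample N, sample Q]

Yes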